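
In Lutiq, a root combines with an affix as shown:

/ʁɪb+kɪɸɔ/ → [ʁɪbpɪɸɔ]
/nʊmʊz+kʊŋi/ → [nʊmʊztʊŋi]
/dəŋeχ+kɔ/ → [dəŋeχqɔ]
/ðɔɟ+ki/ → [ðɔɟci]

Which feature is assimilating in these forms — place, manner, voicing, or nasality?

Comparing underlying and surface forms, /k/ → [p] is the alternation; the neighbouring /b/ is constant.
/k/ is velar while /b/ is bilabial; the output [p] is bilabial, matching the trigger — so the feature that spreads is place.
The same holds elsewhere in the data: /k/ → [t] after /z/ (velar → alveolar, matching alveolar); /k/ → [q] after /χ/ (velar → uvular, matching uvular); /k/ → [c] after /ɟ/ (velar → palatal, matching palatal) — only place changes, and always toward the preceding segment.

place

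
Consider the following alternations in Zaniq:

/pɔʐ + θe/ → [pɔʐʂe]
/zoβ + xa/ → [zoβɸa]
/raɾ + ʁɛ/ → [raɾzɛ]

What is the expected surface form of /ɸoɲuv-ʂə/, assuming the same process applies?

[ɸoɲuvfə]

The data show progressive place assimilation: /θ/ → [ʂ] after /ʐ/; /x/ → [ɸ] after /β/; /ʁ/ → [z] after /ɾ/. In each pair only place changes, matching the preceding consonant, while manner and voice stay constant.
The rule targets /ʂ/ (voiceless retroflex fricative), which sits after the trigger /v/ (labiodental).
A voiceless labiodental fricative is [f], so the surface segment is [f].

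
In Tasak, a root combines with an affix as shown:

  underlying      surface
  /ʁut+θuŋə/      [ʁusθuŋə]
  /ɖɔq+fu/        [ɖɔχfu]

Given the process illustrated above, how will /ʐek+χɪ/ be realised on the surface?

[ʐexχɪ]

The data show regressive manner assimilation: /t/ → [s] before /θ/; /q/ → [χ] before /f/. In each pair only manner changes, matching the following consonant, while place and voice stay constant.
/k/ is a voiceless velar stop. The following trigger /χ/ is a fricative, so /k/ must become a fricative as well.
A voiceless velar fricative is [x], so the surface segment is [x].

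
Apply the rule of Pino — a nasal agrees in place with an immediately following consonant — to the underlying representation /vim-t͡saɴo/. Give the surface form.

[vint͡saɴo]

The rule targets /m/ (voiced bilabial nasal), which sits before the trigger /t͡s/ (alveolar).
Changing only its place to alveolar gives [n] — the voiced alveolar nasal.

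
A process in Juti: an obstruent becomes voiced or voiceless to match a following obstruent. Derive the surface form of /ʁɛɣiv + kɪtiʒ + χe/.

[ʁɛɣifkɪtiʃχe]

/v/ is a voiced labiodental fricative. The following trigger /k/ is voiceless, so /v/ must become voiceless as well.
Changing only its voicing to voiceless gives [f] — the voiceless labiodental fricative.
At the second juncture, /ʒ/ likewise becomes [ʃ] adjacent to /χ/.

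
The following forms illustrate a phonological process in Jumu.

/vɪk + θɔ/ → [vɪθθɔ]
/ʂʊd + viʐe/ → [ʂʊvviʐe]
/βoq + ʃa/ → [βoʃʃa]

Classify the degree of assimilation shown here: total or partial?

Comparing underlying and surface forms, /k/ → [θ] is the alternation; the neighbouring /θ/ is constant.
The output [θ] is identical to the trigger /θ/ — every feature (place, manner, voicing) has been copied — so this is total assimilation.
The other forms behave the same way: /d/ → [v] before /v/; /q/ → [ʃ] before /ʃ/ — in each case the output is a copy of the following consonant.

total assimilation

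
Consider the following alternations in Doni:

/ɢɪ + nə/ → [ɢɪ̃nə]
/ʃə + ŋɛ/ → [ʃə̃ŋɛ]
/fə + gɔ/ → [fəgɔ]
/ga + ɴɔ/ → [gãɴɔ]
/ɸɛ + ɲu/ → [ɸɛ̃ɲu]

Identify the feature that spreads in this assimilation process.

The vowel /ɪ/ surfaces as nasalised [ɪ̃] next to the following nasal /n/ — it has acquired the [+nasal] feature of its neighbour.
Likewise in the remaining data: /ə/ → [ə̃] before /ŋ/; /a/ → [ã] before /ɴ/; /ɛ/ → [ɛ̃] before /ɲ/ — each time a vowel is nasalised next to a following nasal.
No change occurs in [fəgɔ] because the vowel at the boundary is adjacent to an oral consonant, not a nasal (/ə/ next to /g/).

nasality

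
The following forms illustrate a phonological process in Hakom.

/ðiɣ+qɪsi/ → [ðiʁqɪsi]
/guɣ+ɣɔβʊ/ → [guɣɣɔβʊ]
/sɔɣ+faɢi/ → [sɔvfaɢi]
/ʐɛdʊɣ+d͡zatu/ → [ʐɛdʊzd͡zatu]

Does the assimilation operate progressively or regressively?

The segment that alternates is /ɣ/, which surfaces as [ʁ] when adjacent to /q/.
/ɣ/ is velar while /q/ is uvular; the output [ʁ] is uvular, matching the trigger — so the feature that spreads is place.
Checking the remaining alternations: /ɣ/ → [v] before /f/ (velar → labiodental, matching labiodental); /ɣ/ → [z] before /d͡z/ (velar → alveolar, matching alveolar) — only place changes, and always toward the following segment.
No alternation appears in [guɣɣɔβʊ]: there the adjacent consonants already agree in place (/ɣ/ and /ɣ/ are both velar), so this form is consistent with the same rule.
The trigger is the following segment, so the direction is regressive (anticipatory).

regressive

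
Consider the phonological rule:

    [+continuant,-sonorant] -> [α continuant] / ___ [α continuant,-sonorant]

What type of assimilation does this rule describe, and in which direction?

regressive manner assimilation

The rule copies [continuant] (continuancy) from the environment onto the target fricatives; since [±continuant] encodes the stop/fricative manner contrast, the assimilating dimension is manner.
Since the environment is written after the underscore, the trigger follows the target; the direction is regressive.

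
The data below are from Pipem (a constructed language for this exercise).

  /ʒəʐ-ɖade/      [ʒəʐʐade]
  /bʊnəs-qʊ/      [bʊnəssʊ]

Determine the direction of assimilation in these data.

The segment that alternates is /ɖ/, which surfaces as [ʐ] when adjacent to /ʐ/.
The output [ʐ] is identical to the trigger /ʐ/ — every feature (place, manner, voicing) has been copied — so this is total assimilation.
The other form behaves the same way: /q/ → [s] after /s/ — in each case the output is a copy of the preceding consonant.
The trigger is the preceding segment, so the direction is progressive (perseverative).

progressive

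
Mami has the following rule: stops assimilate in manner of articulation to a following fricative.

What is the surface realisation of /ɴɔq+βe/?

/q/ is a voiceless uvular stop. The following trigger /β/ is a fricative, so /q/ must become a fricative as well.
Changing only its manner to fricative gives [χ] — the voiceless uvular fricative.

[ɴɔχβe]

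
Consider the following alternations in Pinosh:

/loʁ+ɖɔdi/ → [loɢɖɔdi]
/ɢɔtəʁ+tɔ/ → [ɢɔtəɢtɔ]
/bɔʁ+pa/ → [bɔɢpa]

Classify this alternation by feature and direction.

regressive manner assimilation

Comparing underlying and surface forms, /ʁ/ → [ɢ] is the alternation; the neighbouring /ɖ/ is constant.
The change fricative → stop matches the manner of the following /ɖ/, identifying this as manner assimilation.
Place and voice are unchanged, so the assimilation is partial, not total.
The other alternating forms pattern the same way: /ʁ/ → [ɢ] before /t/ (fricative → stop, matching a stop); /ʁ/ → [ɢ] before /p/ (fricative → stop, matching a stop) — only manner changes, and always toward the following segment.
Since the segment that changes precedes the conditioning segment, the assimilation is regressive.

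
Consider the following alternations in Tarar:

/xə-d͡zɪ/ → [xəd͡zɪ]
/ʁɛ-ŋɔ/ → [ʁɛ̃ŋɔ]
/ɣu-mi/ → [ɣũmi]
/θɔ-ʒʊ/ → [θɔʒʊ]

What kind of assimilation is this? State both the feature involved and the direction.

regressive nasality assimilation (vowel nasalisation)

The vowel /ɛ/ surfaces as nasalised [ɛ̃] next to the following nasal /ŋ/ — it has acquired the [+nasal] feature of its neighbour.
The other form shows the same pattern: /u/ → [ũ] before /m/ — each time a vowel is nasalised next to a following nasal.
No change occurs in [xəd͡zɪ], [θɔʒʊ] because the vowel at the boundary is adjacent to an oral consonant, not a nasal (/ə/ next to /d͡z/; /ɔ/ next to /ʒ/).
Because the conditioning nasal is to the right of the vowel that changes, the process is regressive (anticipatory).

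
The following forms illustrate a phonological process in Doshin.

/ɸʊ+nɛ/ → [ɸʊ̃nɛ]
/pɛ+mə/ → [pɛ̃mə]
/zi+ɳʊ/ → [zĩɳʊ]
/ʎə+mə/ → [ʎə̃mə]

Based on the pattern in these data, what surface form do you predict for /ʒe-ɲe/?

The data show regressive nasality assimilation (vowel nasalisation): /ʊ/ → [ʊ̃] before /n/; /ɛ/ → [ɛ̃] before /m/; /i/ → [ĩ] before /ɳ/; /ə/ → [ə̃] before /m/ — a vowel is nasalised by an immediately following nasal consonant.
The vowel /e/ is adjacent to the following nasal /ɲ/, so it acquires [+nasal] and surfaces as [ẽ].

[ʒẽɲe]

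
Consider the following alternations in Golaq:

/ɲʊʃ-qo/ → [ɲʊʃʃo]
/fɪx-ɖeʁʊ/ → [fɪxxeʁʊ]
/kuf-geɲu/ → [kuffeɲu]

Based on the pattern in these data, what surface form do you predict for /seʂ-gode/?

[seʂʂode]

The data show progressive total assimilation (/q/ → [ʃ] after /ʃ/; /ɖ/ → [x] after /x/; /g/ → [f] after /f/): in every case the target segment becomes identical to its preceding neighbour, copying more than a single feature.
/g/ is the segment targeted by the rule; it sits immediately after /ʂ/, so it assimilates completely and surfaces as [ʂ].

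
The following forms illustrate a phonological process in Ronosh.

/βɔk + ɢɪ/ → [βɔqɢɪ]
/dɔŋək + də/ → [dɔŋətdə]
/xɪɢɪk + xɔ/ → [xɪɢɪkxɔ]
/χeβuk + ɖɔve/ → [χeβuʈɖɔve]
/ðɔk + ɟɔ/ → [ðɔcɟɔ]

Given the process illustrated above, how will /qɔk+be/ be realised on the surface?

The data show regressive place assimilation: /k/ → [q] before /ɢ/; /k/ → [t] before /d/; /k/ → [ʈ] before /ɖ/; /k/ → [c] before /ɟ/. In each pair only place changes, matching the following consonant, while manner and voice stay constant.
Nothing changes in [xɪɢɪkxɔ]: there the adjacent consonants already agree in place (/k/ and /x/ are both velar), so this form is consistent with the same rule.
/k/ is a voiceless velar stop. The following trigger /b/ is bilabial, so /k/ must become bilabial as well.
A voiceless bilabial stop is [p], so the surface segment is [p].

[qɔpbe]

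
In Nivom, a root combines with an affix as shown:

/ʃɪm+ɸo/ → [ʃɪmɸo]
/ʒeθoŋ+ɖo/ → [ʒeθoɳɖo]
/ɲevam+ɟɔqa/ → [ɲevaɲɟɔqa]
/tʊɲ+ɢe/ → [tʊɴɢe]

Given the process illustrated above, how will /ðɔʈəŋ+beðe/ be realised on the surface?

The data show regressive place assimilation: /ŋ/ → [ɳ] before /ɖ/; /m/ → [ɲ] before /ɟ/; /ɲ/ → [ɴ] before /ɢ/. In each pair only place changes, matching the following consonant, while manner and voice stay constant.
No alternation appears in [ʃɪmɸo]: there the adjacent consonants already agree in place (/m/ and /ɸ/ are both bilabial), so this form is consistent with the same rule.
/ŋ/ is a voiced velar nasal. The following trigger /b/ is bilabial, so /ŋ/ must become bilabial as well.
A voiced bilabial nasal is [m], so the surface segment is [m].

[ðɔʈəmbeðe]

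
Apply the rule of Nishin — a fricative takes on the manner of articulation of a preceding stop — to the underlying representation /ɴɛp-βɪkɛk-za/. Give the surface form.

The rule targets /β/ (voiced bilabial fricative), which sits after the trigger /p/ (stop).
Changing only its manner to stop gives [b] — the voiced bilabial stop.
The same rule applies at the second boundary: /z/ → [d] next to /k/.

[ɴɛpbɪkɛkda]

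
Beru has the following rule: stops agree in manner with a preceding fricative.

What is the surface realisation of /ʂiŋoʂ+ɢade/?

The rule targets /ɢ/ (voiced uvular stop), which sits after the trigger /ʂ/ (fricative).
The voiced uvular fricative is [ʁ], so /ɢ/ → [ʁ].

[ʂiŋoʂʁade]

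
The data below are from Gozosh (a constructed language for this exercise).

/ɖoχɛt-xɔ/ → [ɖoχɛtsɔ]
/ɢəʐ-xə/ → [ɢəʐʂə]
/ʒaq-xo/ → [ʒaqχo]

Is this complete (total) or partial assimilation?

partial assimilation

Underlying /x/ is realised as [s] next to /t/; /t/ itself does not change.
/x/ is velar while /t/ is alveolar; the output [s] is alveolar, matching the trigger — so the feature that spreads is place.
Manner and voice are unchanged, so the assimilation is partial, not total.
The other alternating forms pattern the same way: /x/ → [ʂ] after /ʐ/ (velar → retroflex, matching retroflex); /x/ → [χ] after /q/ (velar → uvular, matching uvular) — only place changes, and always toward the preceding segment.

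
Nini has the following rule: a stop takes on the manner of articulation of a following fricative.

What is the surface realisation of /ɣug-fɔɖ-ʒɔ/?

/g/ is a voiced velar stop. The following trigger /f/ is a fricative, so /g/ must become a fricative as well.
The voiced velar fricative is [ɣ], so /g/ → [ɣ].
The same rule applies at the second boundary: /ɖ/ → [ʐ] next to /ʒ/.

[ɣuɣfɔʐʒɔ]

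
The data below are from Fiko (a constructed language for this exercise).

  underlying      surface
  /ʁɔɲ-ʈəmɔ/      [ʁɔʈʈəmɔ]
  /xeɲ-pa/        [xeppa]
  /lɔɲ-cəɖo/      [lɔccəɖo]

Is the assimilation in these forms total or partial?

Underlying /ɲ/ is realised as [ʈ] next to /ʈ/; /ʈ/ itself does not change.
The output [ʈ] is identical to the trigger /ʈ/ — every feature (place, manner, voicing) has been copied — so this is total assimilation.
The remaining alternations confirm this: /ɲ/ → [p] before /p/; /ɲ/ → [c] before /c/ — in each case the output is a copy of the following consonant.

total assimilation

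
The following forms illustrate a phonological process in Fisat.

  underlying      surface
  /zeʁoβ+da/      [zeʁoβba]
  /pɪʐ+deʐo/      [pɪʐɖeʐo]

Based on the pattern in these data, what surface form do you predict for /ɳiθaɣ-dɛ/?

[ɳiθaɣgɛ]

The data show progressive place assimilation: /d/ → [b] after /β/; /d/ → [ɖ] after /ʐ/. In each pair only place changes, matching the preceding consonant, while manner and voice stay constant.
The rule targets /d/ (voiced alveolar stop), which sits after the trigger /ɣ/ (velar).
A voiced velar stop is [g], so the surface segment is [g].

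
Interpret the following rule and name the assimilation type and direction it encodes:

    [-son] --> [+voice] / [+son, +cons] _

The target ([-son], obstruents) acquires [+voice] next to a sonorant consonant ([+son, +cons]) — it takes on the voicing of its neighbour, so the feature that spreads is voicing.
The conditioning segment sits to the left of the focus bar, meaning the trigger precedes the segment that changes — progressive assimilation.

progressive voicing assimilation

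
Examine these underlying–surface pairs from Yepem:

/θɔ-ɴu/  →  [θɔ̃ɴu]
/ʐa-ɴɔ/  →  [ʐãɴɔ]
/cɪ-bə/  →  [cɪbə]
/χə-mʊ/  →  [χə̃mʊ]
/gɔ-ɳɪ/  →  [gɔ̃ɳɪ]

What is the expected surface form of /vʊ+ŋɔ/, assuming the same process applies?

[vʊ̃ŋɔ]

The data show regressive nasality assimilation (vowel nasalisation): /ɔ/ → [ɔ̃] before /ɴ/; /a/ → [ã] before /ɴ/; /ə/ → [ə̃] before /m/; /ɔ/ → [ɔ̃] before /ɳ/ — a vowel is nasalised by an immediately following nasal consonant.
No change occurs in [cɪbə] because the vowel at the boundary is adjacent to an oral consonant, not a nasal (/ɪ/ next to /b/).
The vowel /ʊ/ is adjacent to the following nasal /ŋ/, so it acquires [+nasal] and surfaces as [ʊ̃].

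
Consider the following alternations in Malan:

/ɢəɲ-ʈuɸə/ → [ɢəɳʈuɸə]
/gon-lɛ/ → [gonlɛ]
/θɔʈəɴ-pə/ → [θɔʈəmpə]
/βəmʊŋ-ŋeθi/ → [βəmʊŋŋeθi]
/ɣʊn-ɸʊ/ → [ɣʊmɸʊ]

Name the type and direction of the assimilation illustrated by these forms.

regressive place assimilation

Comparing underlying and surface forms, /ɲ/ → [ɳ] is the alternation; the neighbouring /ʈ/ is constant.
The change palatal → retroflex matches the place of the following /ʈ/, identifying this as place assimilation.
Manner and voice are unchanged, so the assimilation is partial, not total.
Checking the remaining alternations: /ɴ/ → [m] before /p/ (uvular → bilabial, matching bilabial); /n/ → [m] before /ɸ/ (alveolar → bilabial, matching bilabial) — only place changes, and always toward the following segment.
Nothing changes in [gonlɛ], [βəmʊŋŋeθi]: there the adjacent consonants already agree in place (/n/ and /l/ are both alveolar; /ŋ/ and /ŋ/ are both velar), so these forms are consistent with the same rule.
Since the segment that changes precedes the conditioning segment, the assimilation is regressive.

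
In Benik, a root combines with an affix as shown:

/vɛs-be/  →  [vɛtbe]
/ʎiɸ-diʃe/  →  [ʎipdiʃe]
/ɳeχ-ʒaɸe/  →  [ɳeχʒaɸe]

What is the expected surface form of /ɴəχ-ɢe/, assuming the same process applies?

The data show regressive manner assimilation: /s/ → [t] before /b/; /ɸ/ → [p] before /d/. In each pair only manner changes, matching the following consonant, while place and voice stay constant.
No alternation appears in [ɳeχʒaɸe]: there the adjacent consonants already agree in manner (/χ/ and /ʒ/ are both fricatives), so this form is consistent with the same rule.
The rule targets /χ/ (voiceless uvular fricative), which sits before the trigger /ɢ/ (stop).
Changing only its manner to stop gives [q] — the voiceless uvular stop.

[ɴəqɢe]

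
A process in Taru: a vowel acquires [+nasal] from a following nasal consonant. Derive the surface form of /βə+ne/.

/ə/ sits next to the nasal /n/ and is therefore nasalised to [ə̃].

[βə̃ne]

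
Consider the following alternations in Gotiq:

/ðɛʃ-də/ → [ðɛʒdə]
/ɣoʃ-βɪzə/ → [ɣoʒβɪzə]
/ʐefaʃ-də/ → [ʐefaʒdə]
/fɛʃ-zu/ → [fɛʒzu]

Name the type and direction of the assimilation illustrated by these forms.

The segment that alternates is /ʃ/, which surfaces as [ʒ] when adjacent to /d/.
The change voiceless → voiced matches the voicing of the following /d/, identifying this as voicing assimilation.
Place and manner are unchanged, so the assimilation is partial, not total.
The same holds elsewhere in the data: /ʃ/ → [ʒ] before /β/ (voiceless → voiced, matching voiced); /ʃ/ → [ʒ] before /z/ (voiceless → voiced, matching voiced) — only voicing changes, and always toward the following segment.
Since the segment that changes precedes the conditioning segment, the assimilation is regressive.

regressive voicing assimilation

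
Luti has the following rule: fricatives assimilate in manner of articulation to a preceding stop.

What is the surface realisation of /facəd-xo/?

[facədko]

The rule targets /x/ (voiceless velar fricative), which sits after the trigger /d/ (stop).
The voiceless velar stop is [k], so /x/ → [k].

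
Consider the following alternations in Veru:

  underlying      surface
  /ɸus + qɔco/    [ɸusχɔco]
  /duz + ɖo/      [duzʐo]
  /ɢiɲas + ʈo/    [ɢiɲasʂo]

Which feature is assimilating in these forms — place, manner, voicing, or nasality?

Underlying /q/ is realised as [χ] next to /s/; /s/ itself does not change.
The change stop → fricative matches the manner of the preceding /s/, identifying this as manner assimilation.
Checking the remaining alternations: /ɖ/ → [ʐ] after /z/ (stop → fricative, matching a fricative); /ʈ/ → [ʂ] after /s/ (stop → fricative, matching a fricative) — only manner changes, and always toward the preceding segment.

manner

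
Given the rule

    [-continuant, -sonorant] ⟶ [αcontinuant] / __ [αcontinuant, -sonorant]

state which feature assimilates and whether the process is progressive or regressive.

regressive manner assimilation

The rule copies [continuant] (continuancy) from the environment onto the target stops; since [±continuant] encodes the stop/fricative manner contrast, the assimilating dimension is manner.
The conditioning segment sits to the right of the focus bar, meaning the trigger follows the segment that changes — regressive assimilation.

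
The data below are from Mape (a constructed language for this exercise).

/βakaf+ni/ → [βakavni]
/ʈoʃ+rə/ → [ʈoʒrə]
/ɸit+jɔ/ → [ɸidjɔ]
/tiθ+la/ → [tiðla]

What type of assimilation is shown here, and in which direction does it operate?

Comparing underlying and surface forms, /f/ → [v] is the alternation; the neighbouring /n/ is constant.
/f/ is voiceless while /n/ is voiced; the output [v] is voiced, matching the trigger — so the feature that spreads is voicing.
Place and manner are unchanged, so the assimilation is partial, not total.
The other alternating forms pattern the same way: /ʃ/ → [ʒ] before /r/ (voiceless → voiced, matching voiced); /t/ → [d] before /j/ (voiceless → voiced, matching voiced); /θ/ → [ð] before /l/ (voiceless → voiced, matching voiced) — only voicing changes, and always toward the following segment.
Since the segment that changes precedes the conditioning segment, the assimilation is regressive.

regressive voicing assimilation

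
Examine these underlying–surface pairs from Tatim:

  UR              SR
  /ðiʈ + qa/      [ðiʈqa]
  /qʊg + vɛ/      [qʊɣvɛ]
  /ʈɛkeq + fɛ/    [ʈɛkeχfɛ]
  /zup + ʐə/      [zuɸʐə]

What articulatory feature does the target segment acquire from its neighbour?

manner

The segment that alternates is /g/, which surfaces as [ɣ] when adjacent to /v/.
The change stop → fricative matches the manner of the following /v/, identifying this as manner assimilation.
The same holds elsewhere in the data: /q/ → [χ] before /f/ (stop → fricative, matching a fricative); /p/ → [ɸ] before /ʐ/ (stop → fricative, matching a fricative) — only manner changes, and always toward the following segment.
Nothing changes in [ðiʈqa]: there the adjacent consonants already agree in manner (/ʈ/ and /q/ are both stops), so this form is consistent with the same rule.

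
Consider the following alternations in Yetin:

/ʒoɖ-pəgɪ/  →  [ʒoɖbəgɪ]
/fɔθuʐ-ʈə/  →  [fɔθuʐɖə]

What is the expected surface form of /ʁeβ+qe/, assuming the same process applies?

The data show progressive voicing assimilation: /p/ → [b] after /ɖ/; /ʈ/ → [ɖ] after /ʐ/. In each pair only voicing changes, matching the preceding consonant, while place and manner stay constant.
The rule targets /q/ (voiceless uvular stop), which sits after the trigger /β/ (voiced).
Changing only its voicing to voiced gives [ɢ] — the voiced uvular stop.

[ʁeβɢe]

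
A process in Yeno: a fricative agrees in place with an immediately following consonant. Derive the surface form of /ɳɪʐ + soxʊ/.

/ʐ/ is a voiced retroflex fricative. The following trigger /s/ is alveolar, so /ʐ/ must become alveolar as well.
A voiced alveolar fricative is [z], so the surface segment is [z].

[ɳɪzsoxʊ]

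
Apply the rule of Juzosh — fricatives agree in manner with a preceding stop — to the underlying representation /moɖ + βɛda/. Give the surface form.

/β/ is a voiced bilabial fricative. The preceding trigger /ɖ/ is a stop, so /β/ must become a stop as well.
Changing only its manner to stop gives [b] — the voiced bilabial stop.

[moɖbɛda]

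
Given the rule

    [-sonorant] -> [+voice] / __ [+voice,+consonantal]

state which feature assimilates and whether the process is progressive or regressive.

regressive voicing assimilation

The structural change is [+voice], and the conditioning segment [+voice,+consonantal] (a voiced consonant) is itself voiced, so the target comes to share the voicing of its neighbour — voicing assimilation.
The conditioning segment sits to the right of the focus bar, meaning the trigger follows the segment that changes — regressive assimilation.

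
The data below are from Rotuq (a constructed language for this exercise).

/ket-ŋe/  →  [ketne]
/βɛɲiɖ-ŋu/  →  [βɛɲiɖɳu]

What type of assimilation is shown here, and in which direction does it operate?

progressive place assimilation

Underlying /ŋ/ is realised as [n] next to /t/; /t/ itself does not change.
The change velar → alveolar matches the place of the preceding /t/, identifying this as place assimilation.
Manner and voice are unchanged, so the assimilation is partial, not total.
The other alternating form patterns the same way: /ŋ/ → [ɳ] after /ɖ/ (velar → retroflex, matching retroflex) — only place changes, and always toward the preceding segment.
Since the segment that changes follows the conditioning segment, the assimilation is progressive.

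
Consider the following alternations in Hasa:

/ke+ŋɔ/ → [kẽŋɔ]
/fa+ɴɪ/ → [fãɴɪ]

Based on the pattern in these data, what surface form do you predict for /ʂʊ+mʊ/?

The data show regressive nasality assimilation (vowel nasalisation): /e/ → [ẽ] before /ŋ/; /a/ → [ã] before /ɴ/ — a vowel is nasalised by an immediately following nasal consonant.
/ʊ/ sits next to the nasal /m/ and is therefore nasalised to [ʊ̃].

[ʂʊ̃mʊ]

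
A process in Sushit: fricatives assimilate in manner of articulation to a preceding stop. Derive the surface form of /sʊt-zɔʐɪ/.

[sʊtdɔʐɪ]

The rule targets /z/ (voiced alveolar fricative), which sits after the trigger /t/ (stop).
A voiced alveolar stop is [d], so the surface segment is [d].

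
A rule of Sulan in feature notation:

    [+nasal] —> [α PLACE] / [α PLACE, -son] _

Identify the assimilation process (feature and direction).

progressive place assimilation

The rule copies the place features (abbreviated [PLACE]) from the environment onto the target, so the assimilating feature is place.
The conditioning segment sits to the left of the focus bar, meaning the trigger precedes the segment that changes — progressive assimilation.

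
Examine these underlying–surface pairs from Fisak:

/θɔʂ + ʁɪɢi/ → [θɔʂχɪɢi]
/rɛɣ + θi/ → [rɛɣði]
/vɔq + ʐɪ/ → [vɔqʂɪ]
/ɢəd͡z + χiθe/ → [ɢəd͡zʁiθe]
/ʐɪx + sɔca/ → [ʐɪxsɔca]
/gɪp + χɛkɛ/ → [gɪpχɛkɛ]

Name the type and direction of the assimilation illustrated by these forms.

The segment that alternates is /ʁ/, which surfaces as [χ] when adjacent to /ʂ/.
/ʁ/ is voiced while /ʂ/ is voiceless; the output [χ] is voiceless, matching the trigger — so the feature that spreads is voicing.
Place and manner are unchanged, so the assimilation is partial, not total.
Checking the remaining alternations: /θ/ → [ð] after /ɣ/ (voiceless → voiced, matching voiced); /ʐ/ → [ʂ] after /q/ (voiced → voiceless, matching voiceless); /χ/ → [ʁ] after /d͡z/ (voiceless → voiced, matching voiced) — only voicing changes, and always toward the preceding segment.
Nothing changes in [ʐɪxsɔca], [gɪpχɛkɛ]: there the adjacent consonants already agree in voicing (/s/ and /x/ are both voiceless; /χ/ and /p/ are both voiceless), so these forms are consistent with the same rule.
The trigger is the preceding segment, so the direction is progressive (perseverative).

progressive voicing assimilation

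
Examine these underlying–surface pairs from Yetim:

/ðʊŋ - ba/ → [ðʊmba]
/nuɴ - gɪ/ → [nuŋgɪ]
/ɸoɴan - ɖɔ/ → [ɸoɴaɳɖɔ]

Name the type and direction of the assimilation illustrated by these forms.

The segment that alternates is /ŋ/, which surfaces as [m] when adjacent to /b/.
The change velar → bilabial matches the place of the following /b/, identifying this as place assimilation.
Manner and voice are unchanged, so the assimilation is partial, not total.
Checking the remaining alternations: /ɴ/ → [ŋ] before /g/ (uvular → velar, matching velar); /n/ → [ɳ] before /ɖ/ (alveolar → retroflex, matching retroflex) — only place changes, and always toward the following segment.
The trigger is the following segment, so the direction is regressive (anticipatory).

regressive place assimilation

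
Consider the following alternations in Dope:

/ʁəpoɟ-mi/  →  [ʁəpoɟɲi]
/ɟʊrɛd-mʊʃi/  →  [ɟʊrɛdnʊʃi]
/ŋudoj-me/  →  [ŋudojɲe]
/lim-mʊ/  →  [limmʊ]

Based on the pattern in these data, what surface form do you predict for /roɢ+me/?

The data show progressive place assimilation: /m/ → [ɲ] after /ɟ/; /m/ → [n] after /d/; /m/ → [ɲ] after /j/. In each pair only place changes, matching the preceding consonant, while manner and voice stay constant.
Nothing changes in [limmʊ]: there the adjacent consonants already agree in place (/m/ and /m/ are both bilabial), so this form is consistent with the same rule.
The rule targets /m/ (voiced bilabial nasal), which sits after the trigger /ɢ/ (uvular).
The voiced uvular nasal is [ɴ], so /m/ → [ɴ].

[roɢɴe]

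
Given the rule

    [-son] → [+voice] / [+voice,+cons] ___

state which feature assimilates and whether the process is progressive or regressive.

The structural change is [+voice], and the conditioning segment [+voice,+cons] (a voiced consonant) is itself voiced, so the target comes to share the voicing of its neighbour — voicing assimilation.
Since the environment is written before the underscore, the trigger precedes the target; the direction is progressive.

progressive voicing assimilation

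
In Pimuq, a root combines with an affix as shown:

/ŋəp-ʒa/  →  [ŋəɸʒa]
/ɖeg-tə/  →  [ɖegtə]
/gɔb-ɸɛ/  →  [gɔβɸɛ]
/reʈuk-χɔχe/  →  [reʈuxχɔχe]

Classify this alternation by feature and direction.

Underlying /p/ is realised as [ɸ] next to /ʒ/; /ʒ/ itself does not change.
/p/ is a stop while /ʒ/ is a fricative; the output [ɸ] is a fricative, matching the trigger — so the feature that spreads is manner.
Place and voice are unchanged, so the assimilation is partial, not total.
Checking the remaining alternations: /b/ → [β] before /ɸ/ (stop → fricative, matching a fricative); /k/ → [x] before /χ/ (stop → fricative, matching a fricative) — only manner changes, and always toward the following segment.
Nothing changes in [ɖegtə]: there the adjacent consonants already agree in manner (/g/ and /t/ are both stops), so this form is consistent with the same rule.
Since the segment that changes precedes the conditioning segment, the assimilation is regressive.

regressive manner assimilation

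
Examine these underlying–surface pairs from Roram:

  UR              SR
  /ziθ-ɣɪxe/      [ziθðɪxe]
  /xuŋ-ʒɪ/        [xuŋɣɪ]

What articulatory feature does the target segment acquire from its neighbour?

Underlying /ɣ/ is realised as [ð] next to /θ/; /θ/ itself does not change.
/ɣ/ is velar while /θ/ is dental; the output [ð] is dental, matching the trigger — so the feature that spreads is place.
The other alternating form patterns the same way: /ʒ/ → [ɣ] after /ŋ/ (postalveolar → velar, matching velar) — only place changes, and always toward the preceding segment.

place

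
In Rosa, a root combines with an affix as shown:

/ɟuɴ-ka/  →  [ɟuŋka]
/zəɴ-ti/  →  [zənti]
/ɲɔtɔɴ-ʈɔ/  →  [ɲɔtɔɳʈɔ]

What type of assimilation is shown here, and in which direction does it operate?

regressive place assimilation

Underlying /ɴ/ is realised as [ŋ] next to /k/; /k/ itself does not change.
The change uvular → velar matches the place of the following /k/, identifying this as place assimilation.
Manner and voice are unchanged, so the assimilation is partial, not total.
The other alternating forms pattern the same way: /ɴ/ → [n] before /t/ (uvular → alveolar, matching alveolar); /ɴ/ → [ɳ] before /ʈ/ (uvular → retroflex, matching retroflex) — only place changes, and always toward the following segment.
The trigger is the following segment, so the direction is regressive (anticipatory).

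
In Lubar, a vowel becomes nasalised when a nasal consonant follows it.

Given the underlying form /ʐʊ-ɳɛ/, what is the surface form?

/ʊ/ sits next to the nasal /ɳ/ and is therefore nasalised to [ʊ̃].

[ʐʊ̃ɳɛ]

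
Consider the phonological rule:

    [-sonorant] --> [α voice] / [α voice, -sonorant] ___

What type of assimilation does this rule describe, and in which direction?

progressive voicing assimilation

The shared variable α links the value of [voice] on the target to the same value on the neighbouring segment, so voicing is the feature that assimilates.
The conditioning segment sits to the left of the focus bar, meaning the trigger precedes the segment that changes — progressive assimilation.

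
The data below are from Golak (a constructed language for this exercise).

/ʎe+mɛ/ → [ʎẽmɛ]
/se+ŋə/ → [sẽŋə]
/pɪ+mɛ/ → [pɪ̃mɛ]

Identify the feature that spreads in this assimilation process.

The vowel /e/ surfaces as nasalised [ẽ] next to the following nasal /m/ — it has acquired the [+nasal] feature of its neighbour.
The other forms show the same pattern: /e/ → [ẽ] before /ŋ/; /ɪ/ → [ɪ̃] before /m/ — each time a vowel is nasalised next to a following nasal.

nasality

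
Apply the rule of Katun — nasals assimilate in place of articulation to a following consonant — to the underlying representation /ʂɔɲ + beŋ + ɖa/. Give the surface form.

/ɲ/ is a voiced palatal nasal. The following trigger /b/ is bilabial, so /ɲ/ must become bilabial as well.
Changing only its place to bilabial gives [m] — the voiced bilabial nasal.
The same rule applies at the second boundary: /ŋ/ → [ɳ] next to /ɖ/.

[ʂɔmbeɳɖa]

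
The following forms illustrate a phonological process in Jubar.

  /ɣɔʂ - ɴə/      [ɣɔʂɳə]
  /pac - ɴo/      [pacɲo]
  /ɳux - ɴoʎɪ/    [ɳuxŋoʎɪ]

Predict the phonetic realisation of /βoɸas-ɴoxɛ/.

The data show progressive place assimilation: /ɴ/ → [ɳ] after /ʂ/; /ɴ/ → [ɲ] after /c/; /ɴ/ → [ŋ] after /x/. In each pair only place changes, matching the preceding consonant, while manner and voice stay constant.
/ɴ/ is a voiced uvular nasal. The preceding trigger /s/ is alveolar, so /ɴ/ must become alveolar as well.
The voiced alveolar nasal is [n], so /ɴ/ → [n].

[βoɸasnoxɛ]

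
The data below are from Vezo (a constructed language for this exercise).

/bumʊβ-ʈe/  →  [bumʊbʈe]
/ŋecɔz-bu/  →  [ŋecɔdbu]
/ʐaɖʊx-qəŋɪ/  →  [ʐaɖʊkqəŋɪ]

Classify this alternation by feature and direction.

regressive manner assimilation

Underlying /β/ is realised as [b] next to /ʈ/; /ʈ/ itself does not change.
The change fricative → stop matches the manner of the following /ʈ/, identifying this as manner assimilation.
Place and voice are unchanged, so the assimilation is partial, not total.
The other alternating forms pattern the same way: /z/ → [d] before /b/ (fricative → stop, matching a stop); /x/ → [k] before /q/ (fricative → stop, matching a stop) — only manner changes, and always toward the following segment.
Since the segment that changes precedes the conditioning segment, the assimilation is regressive.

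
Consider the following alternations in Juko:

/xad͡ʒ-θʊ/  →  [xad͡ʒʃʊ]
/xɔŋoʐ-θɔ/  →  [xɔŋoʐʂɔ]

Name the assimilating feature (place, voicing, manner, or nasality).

Underlying /θ/ is realised as [ʃ] next to /d͡ʒ/; /d͡ʒ/ itself does not change.
The change dental → postalveolar matches the place of the preceding /d͡ʒ/, identifying this as place assimilation.
The other alternating form patterns the same way: /θ/ → [ʂ] after /ʐ/ (dental → retroflex, matching retroflex) — only place changes, and always toward the preceding segment.

place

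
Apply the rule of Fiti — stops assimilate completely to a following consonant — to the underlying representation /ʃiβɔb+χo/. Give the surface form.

/b/ is the segment targeted by the rule; it sits immediately before /χ/, so it assimilates completely and surfaces as [χ].

[ʃiβɔχχo]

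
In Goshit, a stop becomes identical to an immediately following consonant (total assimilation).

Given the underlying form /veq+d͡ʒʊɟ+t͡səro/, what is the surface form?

/q/ is the segment targeted by the rule; it sits immediately before /d͡ʒ/, so it assimilates completely and surfaces as [d͡ʒ].
The same rule applies at the second boundary: /ɟ/ → [t͡s] next to /t͡s/.

[ved͡ʒd͡ʒʊt͡st͡səro]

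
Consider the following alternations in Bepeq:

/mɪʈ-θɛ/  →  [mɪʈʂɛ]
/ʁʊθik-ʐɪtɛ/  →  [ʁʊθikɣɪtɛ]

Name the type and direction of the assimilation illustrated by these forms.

progressive place assimilation

Underlying /θ/ is realised as [ʂ] next to /ʈ/; /ʈ/ itself does not change.
The change dental → retroflex matches the place of the preceding /ʈ/, identifying this as place assimilation.
Manner and voice are unchanged, so the assimilation is partial, not total.
Checking the remaining alternation: /ʐ/ → [ɣ] after /k/ (retroflex → velar, matching velar) — only place changes, and always toward the preceding segment.
Since the segment that changes follows the conditioning segment, the assimilation is progressive.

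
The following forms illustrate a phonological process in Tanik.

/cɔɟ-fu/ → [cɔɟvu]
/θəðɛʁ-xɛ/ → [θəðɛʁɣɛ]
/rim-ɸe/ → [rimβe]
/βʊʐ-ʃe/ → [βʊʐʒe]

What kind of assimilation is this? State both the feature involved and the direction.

progressive voicing assimilation

Comparing underlying and surface forms, /f/ → [v] is the alternation; the neighbouring /ɟ/ is constant.
/f/ is voiceless while /ɟ/ is voiced; the output [v] is voiced, matching the trigger — so the feature that spreads is voicing.
Place and manner are unchanged, so the assimilation is partial, not total.
The same holds elsewhere in the data: /x/ → [ɣ] after /ʁ/ (voiceless → voiced, matching voiced); /ɸ/ → [β] after /m/ (voiceless → voiced, matching voiced); /ʃ/ → [ʒ] after /ʐ/ (voiceless → voiced, matching voiced) — only voicing changes, and always toward the preceding segment.
Since the segment that changes follows the conditioning segment, the assimilation is progressive.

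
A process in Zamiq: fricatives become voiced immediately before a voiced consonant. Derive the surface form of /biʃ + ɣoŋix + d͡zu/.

/ʃ/ is a voiceless postalveolar fricative. The following trigger /ɣ/ is voiced, so /ʃ/ must become voiced as well.
Changing only its voicing to voiced gives [ʒ] — the voiced postalveolar fricative.
The same rule applies at the second boundary: /x/ → [ɣ] next to /d͡z/.

[biʒɣoŋiɣd͡zu]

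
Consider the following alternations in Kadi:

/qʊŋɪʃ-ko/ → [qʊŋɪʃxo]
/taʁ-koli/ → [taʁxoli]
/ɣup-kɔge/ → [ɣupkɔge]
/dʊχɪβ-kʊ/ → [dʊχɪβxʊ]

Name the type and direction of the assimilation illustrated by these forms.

progressive manner assimilation

Comparing underlying and surface forms, /k/ → [x] is the alternation; the neighbouring /ʃ/ is constant.
The change stop → fricative matches the manner of the preceding /ʃ/, identifying this as manner assimilation.
Place and voice are unchanged, so the assimilation is partial, not total.
Checking the remaining alternations: /k/ → [x] after /ʁ/ (stop → fricative, matching a fricative); /k/ → [x] after /β/ (stop → fricative, matching a fricative) — only manner changes, and always toward the preceding segment.
No alternation appears in [ɣupkɔge]: there the adjacent consonants already agree in manner (/k/ and /p/ are both stops), so this form is consistent with the same rule.
Since the segment that changes follows the conditioning segment, the assimilation is progressive.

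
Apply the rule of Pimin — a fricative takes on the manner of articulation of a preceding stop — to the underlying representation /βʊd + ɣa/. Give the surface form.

[βʊdga]

/ɣ/ is a voiced velar fricative. The preceding trigger /d/ is a stop, so /ɣ/ must become a stop as well.
Changing only its manner to stop gives [g] — the voiced velar stop.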